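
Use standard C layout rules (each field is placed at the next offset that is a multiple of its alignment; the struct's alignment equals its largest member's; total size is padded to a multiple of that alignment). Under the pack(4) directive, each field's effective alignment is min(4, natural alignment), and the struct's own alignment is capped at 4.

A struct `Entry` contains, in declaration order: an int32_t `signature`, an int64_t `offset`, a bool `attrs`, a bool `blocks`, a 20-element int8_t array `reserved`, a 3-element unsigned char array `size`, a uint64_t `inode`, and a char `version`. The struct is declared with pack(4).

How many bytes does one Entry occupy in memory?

52 bytes

0..4  signature  (4B, 4-aligned)
4..12  offset  (8B, 4-aligned)
12..13  attrs  (1B, 1-aligned)
13..14  blocks  (1B, 1-aligned)
14..34  reserved  (20B, 1-aligned)
34..37  size  (3B, 1-aligned)
37..40  -- padding (3B)
40..48  inode  (8B, 4-aligned)
48..49  version  (1B, 1-aligned)
49..52  -- tail padding (3B)
sizeof = 52, alignof = 4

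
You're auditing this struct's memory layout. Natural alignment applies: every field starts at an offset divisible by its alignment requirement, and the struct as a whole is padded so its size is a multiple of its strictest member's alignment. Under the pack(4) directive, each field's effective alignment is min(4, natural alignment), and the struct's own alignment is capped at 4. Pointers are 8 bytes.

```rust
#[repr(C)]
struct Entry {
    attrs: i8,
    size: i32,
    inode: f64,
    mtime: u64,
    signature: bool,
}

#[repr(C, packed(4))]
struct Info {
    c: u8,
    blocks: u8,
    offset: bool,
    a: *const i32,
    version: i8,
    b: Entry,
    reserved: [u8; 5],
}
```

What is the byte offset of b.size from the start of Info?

20

Entry: 0..1  attrs  (1B, 1-aligned); 1..4  -- padding (3B); 4..8  size  (4B, 4-aligned); 8..16  inode  (8B, 8-aligned); 16..24  mtime  (8B, 8-aligned); 24..25  signature  (1B, 1-aligned); 25..32  -- tail padding (7B); sizeof = 32, alignof = 8
0..1  c  (1B, 1-aligned)
1..2  blocks  (1B, 1-aligned)
2..3  offset  (1B, 1-aligned)
3..4  -- padding (1B)
4..12  a  (8B, 4-aligned)
12..13  version  (1B, 1-aligned)
13..16  -- padding (3B)
16..48  b  (32B, 4-aligned)
within Entry: size at 4
16 + 4 = 20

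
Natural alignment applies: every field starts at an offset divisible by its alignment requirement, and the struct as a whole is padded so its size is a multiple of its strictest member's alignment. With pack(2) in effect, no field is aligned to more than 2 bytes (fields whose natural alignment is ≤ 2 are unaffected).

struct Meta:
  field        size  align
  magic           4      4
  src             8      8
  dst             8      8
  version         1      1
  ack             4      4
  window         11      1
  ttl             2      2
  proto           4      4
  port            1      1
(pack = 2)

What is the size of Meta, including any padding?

@0: magic [4B, align 2] → 4
@4: src [8B, align 2] → 12
@12: dst [8B, align 2] → 20
@20: version [1B, align 1] → 21
+1 pad (align 2)
@22: ack [4B, align 2] → 26
@26: window [11B, align 1] → 37
+1 pad (align 2)
@38: ttl [2B, align 2] → 40
@40: proto [4B, align 2] → 44
@44: port [1B, align 1] → 45
+1 tail pad (align 2)
size 46, align 2

46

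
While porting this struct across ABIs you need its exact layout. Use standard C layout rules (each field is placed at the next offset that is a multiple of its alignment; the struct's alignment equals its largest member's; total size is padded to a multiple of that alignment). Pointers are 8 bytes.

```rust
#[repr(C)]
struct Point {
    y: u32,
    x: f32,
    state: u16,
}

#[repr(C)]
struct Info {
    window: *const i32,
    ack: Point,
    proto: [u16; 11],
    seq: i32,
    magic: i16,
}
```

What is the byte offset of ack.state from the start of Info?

Point: y at 0 (size 4, align 4) → ends 4; x at 4 (size 4, align 4) → ends 8; state at 8 (size 2, align 2) → ends 10; tail pad 2 to reach multiple of 4; total 12 bytes, alignment 4
window at 0 (size 8, align 8) → ends 8
ack at 8 (size 12, align 4) → ends 20
within Point: state at 8
8 + 8 = 16

16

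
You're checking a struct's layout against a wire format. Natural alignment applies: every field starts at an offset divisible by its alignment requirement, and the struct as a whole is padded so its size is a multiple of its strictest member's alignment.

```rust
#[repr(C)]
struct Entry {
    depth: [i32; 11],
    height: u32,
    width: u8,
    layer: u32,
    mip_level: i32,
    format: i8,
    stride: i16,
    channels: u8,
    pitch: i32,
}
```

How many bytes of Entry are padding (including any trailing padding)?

7

@0: depth [44B, align 4] → 44
@44: height [4B, align 4] → 48
@48: width [1B, align 1] → 49
+3 pad (align 4)
@52: layer [4B, align 4] → 56
@56: mip_level [4B, align 4] → 60
@60: format [1B, align 1] → 61
+1 pad (align 2)
@62: stride [2B, align 2] → 64
@64: channels [1B, align 1] → 65
+3 pad (align 4)
@68: pitch [4B, align 4] → 72
size 72, align 4
data bytes 65, size 72 → padding 7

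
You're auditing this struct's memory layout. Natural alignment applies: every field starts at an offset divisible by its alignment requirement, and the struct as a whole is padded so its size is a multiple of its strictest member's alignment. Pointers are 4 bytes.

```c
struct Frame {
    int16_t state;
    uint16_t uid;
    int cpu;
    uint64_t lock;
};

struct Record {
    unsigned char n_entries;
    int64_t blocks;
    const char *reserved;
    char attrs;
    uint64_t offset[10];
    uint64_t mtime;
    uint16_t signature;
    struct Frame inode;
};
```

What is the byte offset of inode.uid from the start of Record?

122

Frame: @0: state [2B, align 2] → 2; @2: uid [2B, align 2] → 4; @4: cpu [4B, align 4] → 8; @8: lock [8B, align 8] → 16; size 16, align 8
@0: n_entries [1B, align 1] → 1
+7 pad (align 8)
@8: blocks [8B, align 8] → 16
@16: reserved [4B, align 4] → 20
@20: attrs [1B, align 1] → 21
+3 pad (align 8)
@24: offset [80B, align 8] → 104
@104: mtime [8B, align 8] → 112
@112: signature [2B, align 2] → 114
+6 pad (align 8)
@120: inode [16B, align 8] → 136
within Frame: uid at 2
120 + 2 = 122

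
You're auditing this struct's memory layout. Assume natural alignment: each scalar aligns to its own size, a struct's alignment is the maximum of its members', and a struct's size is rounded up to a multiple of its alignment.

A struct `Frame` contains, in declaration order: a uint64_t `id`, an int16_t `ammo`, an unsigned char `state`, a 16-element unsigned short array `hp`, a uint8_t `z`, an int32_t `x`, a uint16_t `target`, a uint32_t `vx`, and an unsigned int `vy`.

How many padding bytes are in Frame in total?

0..8  id  (8B, 8-aligned)
8..10  ammo  (2B, 2-aligned)
10..11  state  (1B, 1-aligned)
11..12  -- padding (1B)
12..44  hp  (32B, 2-aligned)
44..45  z  (1B, 1-aligned)
45..48  -- padding (3B)
48..52  x  (4B, 4-aligned)
52..54  target  (2B, 2-aligned)
54..56  -- padding (2B)
56..60  vx  (4B, 4-aligned)
60..64  vy  (4B, 4-aligned)
sizeof = 64, alignof = 8
data bytes 58, size 64 → padding 6

6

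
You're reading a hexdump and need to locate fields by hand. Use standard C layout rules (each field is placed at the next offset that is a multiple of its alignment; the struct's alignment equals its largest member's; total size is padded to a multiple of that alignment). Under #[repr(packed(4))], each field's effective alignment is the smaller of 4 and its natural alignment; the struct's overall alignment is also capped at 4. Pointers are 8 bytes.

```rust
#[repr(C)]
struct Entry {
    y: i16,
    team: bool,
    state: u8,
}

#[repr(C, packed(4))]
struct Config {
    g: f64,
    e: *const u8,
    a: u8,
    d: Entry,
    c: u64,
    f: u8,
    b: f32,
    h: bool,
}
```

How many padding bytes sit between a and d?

1

Entry: @0: y [2B, align 2] → 2; @2: team [1B, align 1] → 3; @3: state [1B, align 1] → 4; size 4, align 2
@0: g [8B, align 4] → 8
@8: e [8B, align 4] → 16
@16: a [1B, align 1] → 17
+1 pad (align 2)
@18: d [4B, align 2] → 22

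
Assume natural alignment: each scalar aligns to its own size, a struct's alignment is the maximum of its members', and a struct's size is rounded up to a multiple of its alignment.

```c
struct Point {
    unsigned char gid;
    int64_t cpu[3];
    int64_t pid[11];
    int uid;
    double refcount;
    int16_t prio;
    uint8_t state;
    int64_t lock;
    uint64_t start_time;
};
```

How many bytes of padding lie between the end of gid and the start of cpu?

gid at 0 (size 1, align 1) → ends 1
pad 7 to align 8 for cpu
cpu at 8 (size 24, align 8) → ends 32

7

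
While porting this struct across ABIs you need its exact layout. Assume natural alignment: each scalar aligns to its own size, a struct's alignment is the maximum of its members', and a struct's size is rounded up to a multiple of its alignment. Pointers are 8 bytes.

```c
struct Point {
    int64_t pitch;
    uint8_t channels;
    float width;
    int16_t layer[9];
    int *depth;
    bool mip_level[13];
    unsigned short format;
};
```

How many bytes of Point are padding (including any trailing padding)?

0..8  pitch  (8B, 8-aligned)
8..9  channels  (1B, 1-aligned)
9..12  -- padding (3B)
12..16  width  (4B, 4-aligned)
16..34  layer  (18B, 2-aligned)
34..40  -- padding (6B)
40..48  depth  (8B, 8-aligned)
48..61  mip_level  (13B, 1-aligned)
61..62  -- padding (1B)
62..64  format  (2B, 2-aligned)
sizeof = 64, alignof = 8
data bytes 54, size 64 → padding 10

10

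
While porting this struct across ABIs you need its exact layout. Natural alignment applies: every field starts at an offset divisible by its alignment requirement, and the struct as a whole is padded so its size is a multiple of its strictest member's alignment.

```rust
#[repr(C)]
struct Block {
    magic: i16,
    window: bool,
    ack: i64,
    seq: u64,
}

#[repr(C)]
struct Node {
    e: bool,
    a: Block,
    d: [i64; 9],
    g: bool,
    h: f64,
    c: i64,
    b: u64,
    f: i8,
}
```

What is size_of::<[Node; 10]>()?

1440

Block: @0: magic [2B, align 2] → 2; @2: window [1B, align 1] → 3; +5 pad (align 8); @8: ack [8B, align 8] → 16; @16: seq [8B, align 8] → 24; size 24, align 8
@0: e [1B, align 1] → 1
+7 pad (align 8)
@8: a [24B, align 8] → 32
@32: d [72B, align 8] → 104
@104: g [1B, align 1] → 105
+7 pad (align 8)
@112: h [8B, align 8] → 120
@120: c [8B, align 8] → 128
@128: b [8B, align 8] → 136
@136: f [1B, align 1] → 137
+7 tail pad (align 8)
size 144, align 8
array of 10: 10 × 144 = 1440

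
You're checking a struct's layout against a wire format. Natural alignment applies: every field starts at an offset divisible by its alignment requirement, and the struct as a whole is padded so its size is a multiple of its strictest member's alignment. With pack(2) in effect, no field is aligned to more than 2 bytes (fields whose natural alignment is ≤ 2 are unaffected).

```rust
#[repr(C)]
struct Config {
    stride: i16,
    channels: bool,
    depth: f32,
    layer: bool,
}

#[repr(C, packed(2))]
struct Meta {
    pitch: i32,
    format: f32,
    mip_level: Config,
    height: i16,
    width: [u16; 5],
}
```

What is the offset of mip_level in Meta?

8

Config: @0: stride [2B, align 2] → 2; @2: channels [1B, align 1] → 3; +1 pad (align 4); @4: depth [4B, align 4] → 8; @8: layer [1B, align 1] → 9; +3 tail pad (align 4); size 12, align 4
@0: pitch [4B, align 2] → 4
@4: format [4B, align 2] → 8
@8: mip_level [12B, align 2] → 20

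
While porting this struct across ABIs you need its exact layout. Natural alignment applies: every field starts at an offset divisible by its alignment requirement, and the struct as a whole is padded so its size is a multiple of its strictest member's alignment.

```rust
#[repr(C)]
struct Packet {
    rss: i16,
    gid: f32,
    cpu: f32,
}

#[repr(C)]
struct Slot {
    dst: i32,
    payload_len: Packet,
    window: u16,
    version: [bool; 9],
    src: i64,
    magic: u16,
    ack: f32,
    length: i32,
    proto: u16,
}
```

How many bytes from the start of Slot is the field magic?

Packet: rss at 0 (size 2, align 2) → ends 2; pad 2 to align 4 for gid; gid at 4 (size 4, align 4) → ends 8; cpu at 8 (size 4, align 4) → ends 12; total 12 bytes, alignment 4
dst at 0 (size 4, align 4) → ends 4
payload_len at 4 (size 12, align 4) → ends 16
window at 16 (size 2, align 2) → ends 18
version at 18 (size 9, align 1) → ends 27
pad 5 to align 8 for src
src at 32 (size 8, align 8) → ends 40
magic at 40 (size 2, align 2) → ends 42

40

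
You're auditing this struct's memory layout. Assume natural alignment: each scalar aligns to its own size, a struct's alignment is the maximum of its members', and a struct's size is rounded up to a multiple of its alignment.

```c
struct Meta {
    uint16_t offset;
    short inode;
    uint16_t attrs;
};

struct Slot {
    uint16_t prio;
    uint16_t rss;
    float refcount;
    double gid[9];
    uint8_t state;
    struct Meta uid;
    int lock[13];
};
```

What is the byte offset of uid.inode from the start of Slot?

84

Meta: @0: offset [2B, align 2] → 2; @2: inode [2B, align 2] → 4; @4: attrs [2B, align 2] → 6; size 6, align 2
@0: prio [2B, align 2] → 2
@2: rss [2B, align 2] → 4
@4: refcount [4B, align 4] → 8
@8: gid [72B, align 8] → 80
@80: state [1B, align 1] → 81
+1 pad (align 2)
@82: uid [6B, align 2] → 88
within Meta: inode at 2
82 + 2 = 84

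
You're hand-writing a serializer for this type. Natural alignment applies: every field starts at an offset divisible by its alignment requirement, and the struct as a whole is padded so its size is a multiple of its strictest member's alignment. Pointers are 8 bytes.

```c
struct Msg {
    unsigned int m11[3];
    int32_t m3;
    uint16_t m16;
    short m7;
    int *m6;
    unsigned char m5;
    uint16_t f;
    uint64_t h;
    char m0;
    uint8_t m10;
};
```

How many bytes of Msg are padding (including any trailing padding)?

m11 at 0 (size 12, align 4) → ends 12
m3 at 12 (size 4, align 4) → ends 16
m16 at 16 (size 2, align 2) → ends 18
m7 at 18 (size 2, align 2) → ends 20
pad 4 to align 8 for m6
m6 at 24 (size 8, align 8) → ends 32
m5 at 32 (size 1, align 1) → ends 33
pad 1 to align 2 for f
f at 34 (size 2, align 2) → ends 36
pad 4 to align 8 for h
h at 40 (size 8, align 8) → ends 48
m0 at 48 (size 1, align 1) → ends 49
m10 at 49 (size 1, align 1) → ends 50
tail pad 6 to reach multiple of 8
total 56 bytes, alignment 8
data bytes 41, size 56 → padding 15

15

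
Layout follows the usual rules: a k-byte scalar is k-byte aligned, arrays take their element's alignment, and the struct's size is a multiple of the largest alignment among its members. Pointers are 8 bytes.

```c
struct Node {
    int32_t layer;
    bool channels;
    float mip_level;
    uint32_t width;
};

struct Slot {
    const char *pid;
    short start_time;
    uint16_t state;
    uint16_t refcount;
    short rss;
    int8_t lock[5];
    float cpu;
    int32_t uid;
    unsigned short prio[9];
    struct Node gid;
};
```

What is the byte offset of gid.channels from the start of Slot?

56

Node: 0..4  layer  (4B, 4-aligned); 4..5  channels  (1B, 1-aligned); 5..8  -- padding (3B); 8..12  mip_level  (4B, 4-aligned); 12..16  width  (4B, 4-aligned); sizeof = 16, alignof = 4
0..8  pid  (8B, 8-aligned)
8..10  start_time  (2B, 2-aligned)
10..12  state  (2B, 2-aligned)
12..14  refcount  (2B, 2-aligned)
14..16  rss  (2B, 2-aligned)
16..21  lock  (5B, 1-aligned)
21..24  -- padding (3B)
24..28  cpu  (4B, 4-aligned)
28..32  uid  (4B, 4-aligned)
32..50  prio  (18B, 2-aligned)
50..52  -- padding (2B)
52..68  gid  (16B, 4-aligned)
within Node: channels at 4
52 + 4 = 56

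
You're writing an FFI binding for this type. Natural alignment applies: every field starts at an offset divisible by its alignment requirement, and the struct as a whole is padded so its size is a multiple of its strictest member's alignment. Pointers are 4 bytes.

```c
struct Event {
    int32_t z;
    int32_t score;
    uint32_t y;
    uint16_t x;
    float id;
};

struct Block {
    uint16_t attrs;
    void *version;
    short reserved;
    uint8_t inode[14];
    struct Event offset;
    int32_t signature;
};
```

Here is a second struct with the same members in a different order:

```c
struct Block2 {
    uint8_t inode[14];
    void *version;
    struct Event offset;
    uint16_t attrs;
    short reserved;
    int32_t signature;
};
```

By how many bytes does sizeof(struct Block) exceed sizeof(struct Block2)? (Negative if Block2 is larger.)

0

Event: z at 0 (size 4, align 4) → ends 4; score at 4 (size 4, align 4) → ends 8; y at 8 (size 4, align 4) → ends 12; x at 12 (size 2, align 2) → ends 14; pad 2 to align 4 for id; id at 16 (size 4, align 4) → ends 20; total 20 bytes, alignment 4
attrs at 0 (size 2, align 2) → ends 2
pad 2 to align 4 for version
version at 4 (size 4, align 4) → ends 8
reserved at 8 (size 2, align 2) → ends 10
inode at 10 (size 14, align 1) → ends 24
offset at 24 (size 20, align 4) → ends 44
signature at 44 (size 4, align 4) → ends 48
total 48 bytes, alignment 4
— Block2 —
inode at 0 (size 14, align 1) → ends 14
pad 2 to align 4 for version
version at 16 (size 4, align 4) → ends 20
offset at 20 (size 20, align 4) → ends 40
attrs at 40 (size 2, align 2) → ends 42
reserved at 42 (size 2, align 2) → ends 44
signature at 44 (size 4, align 4) → ends 48
total 48 bytes, alignment 4
48 − 48 = 0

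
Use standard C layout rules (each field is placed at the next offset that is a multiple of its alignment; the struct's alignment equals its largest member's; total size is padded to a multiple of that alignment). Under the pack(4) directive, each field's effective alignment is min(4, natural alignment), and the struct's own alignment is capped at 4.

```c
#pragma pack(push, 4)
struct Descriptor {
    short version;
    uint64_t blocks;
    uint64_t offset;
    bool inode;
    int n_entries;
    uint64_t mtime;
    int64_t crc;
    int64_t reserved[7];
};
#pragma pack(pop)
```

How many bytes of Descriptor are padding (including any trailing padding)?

5

@0: version [2B, align 2] → 2
+2 pad (align 4)
@4: blocks [8B, align 4] → 12
@12: offset [8B, align 4] → 20
@20: inode [1B, align 1] → 21
+3 pad (align 4)
@24: n_entries [4B, align 4] → 28
@28: mtime [8B, align 4] → 36
@36: crc [8B, align 4] → 44
@44: reserved [56B, align 4] → 100
size 100, align 4
data bytes 95, size 100 → padding 5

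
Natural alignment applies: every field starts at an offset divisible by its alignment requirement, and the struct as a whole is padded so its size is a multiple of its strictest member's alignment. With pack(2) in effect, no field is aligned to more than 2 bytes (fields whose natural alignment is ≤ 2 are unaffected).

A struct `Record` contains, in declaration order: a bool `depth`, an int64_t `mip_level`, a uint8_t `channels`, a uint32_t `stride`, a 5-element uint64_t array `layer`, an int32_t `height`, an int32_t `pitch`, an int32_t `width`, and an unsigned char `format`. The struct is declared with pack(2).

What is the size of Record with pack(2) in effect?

depth at 0 (size 1, align 1) → ends 1
pad 1 to align 2 for mip_level
mip_level at 2 (size 8, align 2) → ends 10
channels at 10 (size 1, align 1) → ends 11
pad 1 to align 2 for stride
stride at 12 (size 4, align 2) → ends 16
layer at 16 (size 40, align 2) → ends 56
height at 56 (size 4, align 2) → ends 60
pitch at 60 (size 4, align 2) → ends 64
width at 64 (size 4, align 2) → ends 68
format at 68 (size 1, align 1) → ends 69
tail pad 1 to reach multiple of 2
total 70 bytes, alignment 2

70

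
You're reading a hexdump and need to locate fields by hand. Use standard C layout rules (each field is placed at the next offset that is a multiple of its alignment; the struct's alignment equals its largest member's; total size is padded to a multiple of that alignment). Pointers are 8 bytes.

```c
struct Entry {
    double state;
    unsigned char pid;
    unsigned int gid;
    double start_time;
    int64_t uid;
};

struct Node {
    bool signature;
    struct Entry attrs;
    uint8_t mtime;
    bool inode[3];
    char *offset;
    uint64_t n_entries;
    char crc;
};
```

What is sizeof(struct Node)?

Entry: state at 0 (size 8, align 8) → ends 8; pid at 8 (size 1, align 1) → ends 9; pad 3 to align 4 for gid; gid at 12 (size 4, align 4) → ends 16; start_time at 16 (size 8, align 8) → ends 24; uid at 24 (size 8, align 8) → ends 32; total 32 bytes, alignment 8
signature at 0 (size 1, align 1) → ends 1
pad 7 to align 8 for attrs
attrs at 8 (size 32, align 8) → ends 40
mtime at 40 (size 1, align 1) → ends 41
inode at 41 (size 3, align 1) → ends 44
pad 4 to align 8 for offset
offset at 48 (size 8, align 8) → ends 56
n_entries at 56 (size 8, align 8) → ends 64
crc at 64 (size 1, align 1) → ends 65
tail pad 7 to reach multiple of 8
total 72 bytes, alignment 8

72 bytes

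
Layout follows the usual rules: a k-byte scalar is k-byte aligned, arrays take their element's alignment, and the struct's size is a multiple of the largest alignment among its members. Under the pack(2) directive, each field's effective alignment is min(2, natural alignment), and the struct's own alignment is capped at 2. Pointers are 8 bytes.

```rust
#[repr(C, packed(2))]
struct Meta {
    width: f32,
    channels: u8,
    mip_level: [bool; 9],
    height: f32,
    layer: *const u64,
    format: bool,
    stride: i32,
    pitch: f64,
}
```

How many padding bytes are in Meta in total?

1

width at 0 (size 4, align 2) → ends 4
channels at 4 (size 1, align 1) → ends 5
mip_level at 5 (size 9, align 1) → ends 14
height at 14 (size 4, align 2) → ends 18
layer at 18 (size 8, align 2) → ends 26
format at 26 (size 1, align 1) → ends 27
pad 1 to align 2 for stride
stride at 28 (size 4, align 2) → ends 32
pitch at 32 (size 8, align 2) → ends 40
total 40 bytes, alignment 2
data bytes 39, size 40 → padding 1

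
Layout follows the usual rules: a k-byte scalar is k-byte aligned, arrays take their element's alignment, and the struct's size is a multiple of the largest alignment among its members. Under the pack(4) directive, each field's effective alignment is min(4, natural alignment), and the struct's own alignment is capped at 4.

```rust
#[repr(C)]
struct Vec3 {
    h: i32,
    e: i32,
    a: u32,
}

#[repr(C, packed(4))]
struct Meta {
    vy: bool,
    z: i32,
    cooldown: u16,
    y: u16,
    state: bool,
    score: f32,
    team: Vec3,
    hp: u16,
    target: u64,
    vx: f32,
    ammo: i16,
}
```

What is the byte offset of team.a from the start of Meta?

28

Vec3: h at 0 (size 4, align 4) → ends 4; e at 4 (size 4, align 4) → ends 8; a at 8 (size 4, align 4) → ends 12; total 12 bytes, alignment 4
vy at 0 (size 1, align 1) → ends 1
pad 3 to align 4 for z
z at 4 (size 4, align 4) → ends 8
cooldown at 8 (size 2, align 2) → ends 10
y at 10 (size 2, align 2) → ends 12
state at 12 (size 1, align 1) → ends 13
pad 3 to align 4 for score
score at 16 (size 4, align 4) → ends 20
team at 20 (size 12, align 4) → ends 32
within Vec3: a at 8
20 + 8 = 28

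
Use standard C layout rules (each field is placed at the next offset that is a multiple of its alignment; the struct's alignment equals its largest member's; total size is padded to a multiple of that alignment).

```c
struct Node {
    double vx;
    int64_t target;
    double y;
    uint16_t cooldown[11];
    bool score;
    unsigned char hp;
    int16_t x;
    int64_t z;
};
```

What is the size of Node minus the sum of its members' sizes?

0..8  vx  (8B, 8-aligned)
8..16  target  (8B, 8-aligned)
16..24  y  (8B, 8-aligned)
24..46  cooldown  (22B, 2-aligned)
46..47  score  (1B, 1-aligned)
47..48  hp  (1B, 1-aligned)
48..50  x  (2B, 2-aligned)
50..56  -- padding (6B)
56..64  z  (8B, 8-aligned)
sizeof = 64, alignof = 8
data bytes 58, size 64 → padding 6

6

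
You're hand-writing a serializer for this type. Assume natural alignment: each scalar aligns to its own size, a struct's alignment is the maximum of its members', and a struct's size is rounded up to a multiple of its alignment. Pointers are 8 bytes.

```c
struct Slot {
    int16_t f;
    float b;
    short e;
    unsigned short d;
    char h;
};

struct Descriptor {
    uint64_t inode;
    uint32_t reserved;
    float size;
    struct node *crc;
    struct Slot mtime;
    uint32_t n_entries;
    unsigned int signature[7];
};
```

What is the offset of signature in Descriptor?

Slot: @0: f [2B, align 2] → 2; +2 pad (align 4); @4: b [4B, align 4] → 8; @8: e [2B, align 2] → 10; @10: d [2B, align 2] → 12; @12: h [1B, align 1] → 13; +3 tail pad (align 4); size 16, align 4
@0: inode [8B, align 8] → 8
@8: reserved [4B, align 4] → 12
@12: size [4B, align 4] → 16
@16: crc [8B, align 8] → 24
@24: mtime [16B, align 4] → 40
@40: n_entries [4B, align 4] → 44
@44: signature [28B, align 4] → 72

44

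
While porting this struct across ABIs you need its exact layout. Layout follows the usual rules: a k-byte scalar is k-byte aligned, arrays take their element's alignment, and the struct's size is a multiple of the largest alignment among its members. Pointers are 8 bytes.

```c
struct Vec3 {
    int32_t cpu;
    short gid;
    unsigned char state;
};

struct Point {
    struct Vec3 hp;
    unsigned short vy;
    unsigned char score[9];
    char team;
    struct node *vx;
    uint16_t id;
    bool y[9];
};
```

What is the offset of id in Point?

Vec3: @0: cpu [4B, align 4] → 4; @4: gid [2B, align 2] → 6; @6: state [1B, align 1] → 7; +1 tail pad (align 4); size 8, align 4
@0: hp [8B, align 4] → 8
@8: vy [2B, align 2] → 10
@10: score [9B, align 1] → 19
@19: team [1B, align 1] → 20
+4 pad (align 8)
@24: vx [8B, align 8] → 32
@32: id [2B, align 2] → 34

32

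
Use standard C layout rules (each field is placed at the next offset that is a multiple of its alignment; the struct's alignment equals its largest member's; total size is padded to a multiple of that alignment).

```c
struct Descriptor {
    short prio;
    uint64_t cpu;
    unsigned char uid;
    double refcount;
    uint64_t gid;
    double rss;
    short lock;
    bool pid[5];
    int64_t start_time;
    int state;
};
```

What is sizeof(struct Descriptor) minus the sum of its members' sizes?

18

0..2  prio  (2B, 2-aligned)
2..8  -- padding (6B)
8..16  cpu  (8B, 8-aligned)
16..17  uid  (1B, 1-aligned)
17..24  -- padding (7B)
24..32  refcount  (8B, 8-aligned)
32..40  gid  (8B, 8-aligned)
40..48  rss  (8B, 8-aligned)
48..50  lock  (2B, 2-aligned)
50..55  pid  (5B, 1-aligned)
55..56  -- padding (1B)
56..64  start_time  (8B, 8-aligned)
64..68  state  (4B, 4-aligned)
68..72  -- tail padding (4B)
sizeof = 72, alignof = 8
data bytes 54, size 72 → padding 18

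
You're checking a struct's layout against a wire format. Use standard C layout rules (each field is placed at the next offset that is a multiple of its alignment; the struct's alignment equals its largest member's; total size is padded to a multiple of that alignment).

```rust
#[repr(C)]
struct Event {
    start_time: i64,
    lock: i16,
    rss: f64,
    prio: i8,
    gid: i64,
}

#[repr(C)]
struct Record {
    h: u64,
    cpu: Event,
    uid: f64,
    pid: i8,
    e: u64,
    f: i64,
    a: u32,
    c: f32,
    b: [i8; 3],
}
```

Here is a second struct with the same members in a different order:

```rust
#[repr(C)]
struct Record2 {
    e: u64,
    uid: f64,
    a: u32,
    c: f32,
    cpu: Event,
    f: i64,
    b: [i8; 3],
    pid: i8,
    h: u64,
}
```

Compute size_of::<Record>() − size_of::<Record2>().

Event: @0: start_time [8B, align 8] → 8; @8: lock [2B, align 2] → 10; +6 pad (align 8); @16: rss [8B, align 8] → 24; @24: prio [1B, align 1] → 25; +7 pad (align 8); @32: gid [8B, align 8] → 40; size 40, align 8
@0: h [8B, align 8] → 8
@8: cpu [40B, align 8] → 48
@48: uid [8B, align 8] → 56
@56: pid [1B, align 1] → 57
+7 pad (align 8)
@64: e [8B, align 8] → 72
@72: f [8B, align 8] → 80
@80: a [4B, align 4] → 84
@84: c [4B, align 4] → 88
@88: b [3B, align 1] → 91
+5 tail pad (align 8)
size 96, align 8
— Record2 —
@0: e [8B, align 8] → 8
@8: uid [8B, align 8] → 16
@16: a [4B, align 4] → 20
@20: c [4B, align 4] → 24
@24: cpu [40B, align 8] → 64
@64: f [8B, align 8] → 72
@72: b [3B, align 1] → 75
@75: pid [1B, align 1] → 76
+4 pad (align 8)
@80: h [8B, align 8] → 88
size 88, align 8
96 − 88 = 8

8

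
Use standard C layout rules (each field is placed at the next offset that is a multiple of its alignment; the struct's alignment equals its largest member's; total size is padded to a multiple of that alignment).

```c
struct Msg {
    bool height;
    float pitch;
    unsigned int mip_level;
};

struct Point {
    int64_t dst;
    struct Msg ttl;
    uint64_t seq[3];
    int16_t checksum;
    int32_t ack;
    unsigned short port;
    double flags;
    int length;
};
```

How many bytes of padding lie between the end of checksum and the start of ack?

Msg: @0: height [1B, align 1] → 1; +3 pad (align 4); @4: pitch [4B, align 4] → 8; @8: mip_level [4B, align 4] → 12; size 12, align 4
@0: dst [8B, align 8] → 8
@8: ttl [12B, align 4] → 20
+4 pad (align 8)
@24: seq [24B, align 8] → 48
@48: checksum [2B, align 2] → 50
+2 pad (align 4)
@52: ack [4B, align 4] → 56

2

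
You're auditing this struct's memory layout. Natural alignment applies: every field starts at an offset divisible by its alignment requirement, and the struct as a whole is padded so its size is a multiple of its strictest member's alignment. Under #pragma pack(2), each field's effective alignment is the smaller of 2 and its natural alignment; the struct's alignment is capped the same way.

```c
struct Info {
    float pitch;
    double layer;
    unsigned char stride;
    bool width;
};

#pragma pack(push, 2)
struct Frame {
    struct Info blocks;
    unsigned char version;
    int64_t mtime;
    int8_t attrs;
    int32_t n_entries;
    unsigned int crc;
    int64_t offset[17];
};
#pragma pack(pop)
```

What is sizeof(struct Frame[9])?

Info: 0..4  pitch  (4B, 4-aligned); 4..8  -- padding (4B); 8..16  layer  (8B, 8-aligned); 16..17  stride  (1B, 1-aligned); 17..18  width  (1B, 1-aligned); 18..24  -- tail padding (6B); sizeof = 24, alignof = 8
0..24  blocks  (24B, 2-aligned)
24..25  version  (1B, 1-aligned)
25..26  -- padding (1B)
26..34  mtime  (8B, 2-aligned)
34..35  attrs  (1B, 1-aligned)
35..36  -- padding (1B)
36..40  n_entries  (4B, 2-aligned)
40..44  crc  (4B, 2-aligned)
44..180  offset  (136B, 2-aligned)
sizeof = 180, alignof = 2
array of 9: 9 × 180 = 1620

1620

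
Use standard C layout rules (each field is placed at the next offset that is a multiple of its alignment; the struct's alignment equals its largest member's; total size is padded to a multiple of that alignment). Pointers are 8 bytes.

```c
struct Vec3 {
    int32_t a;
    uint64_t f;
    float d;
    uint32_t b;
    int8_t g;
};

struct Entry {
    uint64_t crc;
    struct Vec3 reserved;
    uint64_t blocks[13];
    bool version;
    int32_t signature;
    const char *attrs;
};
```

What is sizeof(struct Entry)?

Vec3: a at 0 (size 4, align 4) → ends 4; pad 4 to align 8 for f; f at 8 (size 8, align 8) → ends 16; d at 16 (size 4, align 4) → ends 20; b at 20 (size 4, align 4) → ends 24; g at 24 (size 1, align 1) → ends 25; tail pad 7 to reach multiple of 8; total 32 bytes, alignment 8
crc at 0 (size 8, align 8) → ends 8
reserved at 8 (size 32, align 8) → ends 40
blocks at 40 (size 104, align 8) → ends 144
version at 144 (size 1, align 1) → ends 145
pad 3 to align 4 for signature
signature at 148 (size 4, align 4) → ends 152
attrs at 152 (size 8, align 8) → ends 160
total 160 bytes, alignment 8

160 bytes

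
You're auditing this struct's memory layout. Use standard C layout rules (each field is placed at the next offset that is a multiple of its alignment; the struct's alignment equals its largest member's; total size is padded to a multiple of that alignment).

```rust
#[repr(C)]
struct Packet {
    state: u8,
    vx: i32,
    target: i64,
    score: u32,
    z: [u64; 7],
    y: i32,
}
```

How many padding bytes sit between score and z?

4

0..1  state  (1B, 1-aligned)
1..4  -- padding (3B)
4..8  vx  (4B, 4-aligned)
8..16  target  (8B, 8-aligned)
16..20  score  (4B, 4-aligned)
20..24  -- padding (4B)
24..80  z  (56B, 8-aligned)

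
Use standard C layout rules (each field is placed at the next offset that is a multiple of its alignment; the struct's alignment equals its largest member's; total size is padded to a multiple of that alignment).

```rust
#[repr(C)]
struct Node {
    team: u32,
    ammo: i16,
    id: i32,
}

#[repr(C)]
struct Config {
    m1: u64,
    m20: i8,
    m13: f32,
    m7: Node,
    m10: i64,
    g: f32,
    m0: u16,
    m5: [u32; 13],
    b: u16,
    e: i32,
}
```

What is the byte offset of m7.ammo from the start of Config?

20

Node: @0: team [4B, align 4] → 4; @4: ammo [2B, align 2] → 6; +2 pad (align 4); @8: id [4B, align 4] → 12; size 12, align 4
@0: m1 [8B, align 8] → 8
@8: m20 [1B, align 1] → 9
+3 pad (align 4)
@12: m13 [4B, align 4] → 16
@16: m7 [12B, align 4] → 28
within Node: ammo at 4
16 + 4 = 20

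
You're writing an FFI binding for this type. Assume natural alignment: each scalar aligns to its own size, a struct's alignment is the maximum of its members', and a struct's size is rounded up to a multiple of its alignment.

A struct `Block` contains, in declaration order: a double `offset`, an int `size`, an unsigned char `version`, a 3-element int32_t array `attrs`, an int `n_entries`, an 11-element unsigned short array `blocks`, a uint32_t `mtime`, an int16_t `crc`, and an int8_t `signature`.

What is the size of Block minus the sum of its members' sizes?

0..8  offset  (8B, 8-aligned)
8..12  size  (4B, 4-aligned)
12..13  version  (1B, 1-aligned)
13..16  -- padding (3B)
16..28  attrs  (12B, 4-aligned)
28..32  n_entries  (4B, 4-aligned)
32..54  blocks  (22B, 2-aligned)
54..56  -- padding (2B)
56..60  mtime  (4B, 4-aligned)
60..62  crc  (2B, 2-aligned)
62..63  signature  (1B, 1-aligned)
63..64  -- tail padding (1B)
sizeof = 64, alignof = 8
data bytes 58, size 64 → padding 6

6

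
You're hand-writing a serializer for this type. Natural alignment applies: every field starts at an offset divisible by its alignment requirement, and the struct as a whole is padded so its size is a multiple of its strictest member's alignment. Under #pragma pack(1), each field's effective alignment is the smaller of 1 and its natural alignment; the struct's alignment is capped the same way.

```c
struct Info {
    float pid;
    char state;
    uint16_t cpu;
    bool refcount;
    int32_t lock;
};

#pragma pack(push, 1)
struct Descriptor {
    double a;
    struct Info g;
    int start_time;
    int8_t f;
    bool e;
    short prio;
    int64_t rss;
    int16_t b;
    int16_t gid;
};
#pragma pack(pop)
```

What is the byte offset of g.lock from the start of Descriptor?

20

Info: 0..4  pid  (4B, 4-aligned); 4..5  state  (1B, 1-aligned); 5..6  -- padding (1B); 6..8  cpu  (2B, 2-aligned); 8..9  refcount  (1B, 1-aligned); 9..12  -- padding (3B); 12..16  lock  (4B, 4-aligned); sizeof = 16, alignof = 4
0..8  a  (8B, 1-aligned)
8..24  g  (16B, 1-aligned)
within Info: lock at 12
8 + 12 = 20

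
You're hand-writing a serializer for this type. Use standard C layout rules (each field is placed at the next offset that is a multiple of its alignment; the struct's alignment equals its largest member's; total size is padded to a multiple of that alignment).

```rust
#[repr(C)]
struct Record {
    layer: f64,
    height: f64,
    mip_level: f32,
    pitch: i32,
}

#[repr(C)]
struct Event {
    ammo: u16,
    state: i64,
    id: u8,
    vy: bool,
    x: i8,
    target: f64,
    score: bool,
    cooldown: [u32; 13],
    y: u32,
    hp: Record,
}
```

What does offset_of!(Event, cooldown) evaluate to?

Record: @0: layer [8B, align 8] → 8; @8: height [8B, align 8] → 16; @16: mip_level [4B, align 4] → 20; @20: pitch [4B, align 4] → 24; size 24, align 8
@0: ammo [2B, align 2] → 2
+6 pad (align 8)
@8: state [8B, align 8] → 16
@16: id [1B, align 1] → 17
@17: vy [1B, align 1] → 18
@18: x [1B, align 1] → 19
+5 pad (align 8)
@24: target [8B, align 8] → 32
@32: score [1B, align 1] → 33
+3 pad (align 4)
@36: cooldown [52B, align 4] → 88

36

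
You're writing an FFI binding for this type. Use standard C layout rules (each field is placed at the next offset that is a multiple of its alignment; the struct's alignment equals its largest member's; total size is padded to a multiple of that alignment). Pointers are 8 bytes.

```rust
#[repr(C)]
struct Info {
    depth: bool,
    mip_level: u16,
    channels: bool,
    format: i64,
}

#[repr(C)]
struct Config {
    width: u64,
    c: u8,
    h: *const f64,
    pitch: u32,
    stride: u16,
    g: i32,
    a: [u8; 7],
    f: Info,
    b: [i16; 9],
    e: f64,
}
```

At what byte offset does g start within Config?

Info: @0: depth [1B, align 1] → 1; +1 pad (align 2); @2: mip_level [2B, align 2] → 4; @4: channels [1B, align 1] → 5; +3 pad (align 8); @8: format [8B, align 8] → 16; size 16, align 8
@0: width [8B, align 8] → 8
@8: c [1B, align 1] → 9
+7 pad (align 8)
@16: h [8B, align 8] → 24
@24: pitch [4B, align 4] → 28
@28: stride [2B, align 2] → 30
+2 pad (align 4)
@32: g [4B, align 4] → 36

32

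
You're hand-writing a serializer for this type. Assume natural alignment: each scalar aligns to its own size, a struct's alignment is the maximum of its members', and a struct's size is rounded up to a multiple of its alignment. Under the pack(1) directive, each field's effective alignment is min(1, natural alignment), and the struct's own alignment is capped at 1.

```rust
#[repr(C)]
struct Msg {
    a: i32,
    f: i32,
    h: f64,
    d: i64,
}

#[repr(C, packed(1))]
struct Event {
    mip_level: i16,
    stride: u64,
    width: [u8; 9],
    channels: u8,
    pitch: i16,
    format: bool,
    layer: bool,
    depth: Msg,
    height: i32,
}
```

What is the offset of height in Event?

48

Msg: 0..4  a  (4B, 4-aligned); 4..8  f  (4B, 4-aligned); 8..16  h  (8B, 8-aligned); 16..24  d  (8B, 8-aligned); sizeof = 24, alignof = 8
0..2  mip_level  (2B, 1-aligned)
2..10  stride  (8B, 1-aligned)
10..19  width  (9B, 1-aligned)
19..20  channels  (1B, 1-aligned)
20..22  pitch  (2B, 1-aligned)
22..23  format  (1B, 1-aligned)
23..24  layer  (1B, 1-aligned)
24..48  depth  (24B, 1-aligned)
48..52  height  (4B, 1-aligned)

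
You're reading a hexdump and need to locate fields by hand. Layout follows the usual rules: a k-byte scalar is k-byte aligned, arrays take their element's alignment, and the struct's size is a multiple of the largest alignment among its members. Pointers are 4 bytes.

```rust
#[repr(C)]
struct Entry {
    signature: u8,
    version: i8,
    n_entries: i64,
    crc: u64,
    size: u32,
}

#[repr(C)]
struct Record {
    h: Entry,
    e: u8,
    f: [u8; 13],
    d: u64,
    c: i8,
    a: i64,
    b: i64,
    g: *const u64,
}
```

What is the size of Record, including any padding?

88 bytes

Entry: @0: signature [1B, align 1] → 1; @1: version [1B, align 1] → 2; +6 pad (align 8); @8: n_entries [8B, align 8] → 16; @16: crc [8B, align 8] → 24; @24: size [4B, align 4] → 28; +4 tail pad (align 8); size 32, align 8
@0: h [32B, align 8] → 32
@32: e [1B, align 1] → 33
@33: f [13B, align 1] → 46
+2 pad (align 8)
@48: d [8B, align 8] → 56
@56: c [1B, align 1] → 57
+7 pad (align 8)
@64: a [8B, align 8] → 72
@72: b [8B, align 8] → 80
@80: g [4B, align 4] → 84
+4 tail pad (align 8)
size 88, align 8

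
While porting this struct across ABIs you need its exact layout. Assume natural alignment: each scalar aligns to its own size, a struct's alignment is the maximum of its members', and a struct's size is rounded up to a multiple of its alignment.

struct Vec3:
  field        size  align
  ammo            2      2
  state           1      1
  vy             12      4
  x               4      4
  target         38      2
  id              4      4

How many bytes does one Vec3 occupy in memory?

@0: ammo [2B, align 2] → 2
@2: state [1B, align 1] → 3
+1 pad (align 4)
@4: vy [12B, align 4] → 16
@16: x [4B, align 4] → 20
@20: target [38B, align 2] → 58
+2 pad (align 4)
@60: id [4B, align 4] → 64
size 64, align 4

64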